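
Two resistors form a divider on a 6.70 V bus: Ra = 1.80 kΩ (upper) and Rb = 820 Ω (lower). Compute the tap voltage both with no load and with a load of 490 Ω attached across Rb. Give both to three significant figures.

Open-circuit: V = 6.70 × 820/(1800 + 820) = 2.10 V.
With the load, Rb becomes Rb‖R_L = 306.7 Ω, so V = 6.70 × 306.7/2107 = 0.975 V.

Unloaded: 2.10 V; loaded: 0.975 V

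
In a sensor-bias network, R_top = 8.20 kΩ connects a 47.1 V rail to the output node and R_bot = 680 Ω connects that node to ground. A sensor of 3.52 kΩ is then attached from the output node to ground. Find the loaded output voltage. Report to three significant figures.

V_out ≈ 3.06 V

The load sits in parallel with R_bot: R_bot‖R_L = (680 × 3520) / (680 + 3520) = 569.9 Ω.
V_out = 47.1 × 569.9 / (8200 + 569.9) = 47.1 × 569.9/8770 = 3.06 V.
(Unloaded it would have been 3.61 V.)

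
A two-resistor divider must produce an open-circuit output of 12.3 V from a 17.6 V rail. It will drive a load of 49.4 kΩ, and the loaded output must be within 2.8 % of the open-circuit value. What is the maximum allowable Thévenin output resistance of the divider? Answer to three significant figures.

R_th ≤ 1.42 kΩ

Loading drop = R_th/(R_th + R_L) ≤ 0.0280, so R_th ≤ R_L · ε/(1−ε) = 49.4 kΩ × 0.0280/0.9720 = 1.42 kΩ.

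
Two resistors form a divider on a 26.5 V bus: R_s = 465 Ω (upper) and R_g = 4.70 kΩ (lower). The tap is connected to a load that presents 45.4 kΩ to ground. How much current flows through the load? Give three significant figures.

I_L ≈ 0.526 mA

R_g‖R_L = 4259 Ω; V_out = 26.5 × 4259/4724 = 23.89 V.
I_L = V_out / R_L = 23.89 / 45.4 kΩ = 0.526 mA.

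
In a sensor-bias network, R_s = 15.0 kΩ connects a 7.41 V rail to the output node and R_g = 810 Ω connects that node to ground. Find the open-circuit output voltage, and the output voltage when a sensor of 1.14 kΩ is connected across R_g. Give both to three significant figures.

Open-circuit: V = 7.41 × 810/(15000 + 810) = 0.380 V.
With the load, R_g becomes R_g‖R_L = 473.5 Ω, so V = 7.41 × 473.5/15470 = 0.227 V.

Unloaded: 0.380 V; loaded: 0.227 V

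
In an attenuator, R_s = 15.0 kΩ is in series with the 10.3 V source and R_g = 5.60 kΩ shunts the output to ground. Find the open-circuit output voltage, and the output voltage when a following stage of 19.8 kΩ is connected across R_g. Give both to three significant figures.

Unloaded: 2.80 V; loaded: 2.32 V

Open-circuit: V = 10.3 × 5.60/(15.0 + 5.60) = 2.80 V.
With the load, R_g becomes R_g‖R_L = 4.365 kΩ, so V = 10.3 × 4.365/19.37 = 2.32 V.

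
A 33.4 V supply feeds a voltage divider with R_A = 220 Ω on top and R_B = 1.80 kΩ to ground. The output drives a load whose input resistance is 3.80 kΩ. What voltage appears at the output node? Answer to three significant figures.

The load sits in parallel with R_B: R_B‖R_L = (1800 × 3800) / (1800 + 3800) = 1221 Ω.
V_out = 33.4 × 1221 / (220 + 1221) = 33.4 × 1221/1441 = 28.3 V.

V_out ≈ 28.3 V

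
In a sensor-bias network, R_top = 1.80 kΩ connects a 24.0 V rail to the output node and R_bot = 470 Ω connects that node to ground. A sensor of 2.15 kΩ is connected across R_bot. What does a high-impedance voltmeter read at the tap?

V_out ≈ 4.24 V

The load sits in parallel with R_bot: R_bot‖R_L = (470 × 2150) / (470 + 2150) = 385.7 Ω.
V_out = 24.0 × 385.7 / (1800 + 385.7) = 24.0 × 385.7/2186 = 4.24 V.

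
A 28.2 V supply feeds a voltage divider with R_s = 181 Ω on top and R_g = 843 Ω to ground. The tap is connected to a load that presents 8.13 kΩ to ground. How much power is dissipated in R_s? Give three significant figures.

P ≈ 161 mW

Total resistance from the source is R_s + (R_g‖R_L) = 944.8 Ω, so I = 28.2/944.8 Ω = 29.85 mA.
P = I²·R_s = (29.85 mA)² × 181 Ω = 161 mW.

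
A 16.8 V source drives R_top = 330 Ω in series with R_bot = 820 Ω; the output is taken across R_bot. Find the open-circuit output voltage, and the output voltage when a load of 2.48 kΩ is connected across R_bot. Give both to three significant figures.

Unloaded: 12.0 V; loaded: 10.9 V

Open-circuit: V = 16.8 × 820/(330 + 820) = 12.0 V.
With the load, R_bot becomes R_bot‖R_L = 616.2 Ω, so V = 16.8 × 616.2/946.2 = 10.9 V.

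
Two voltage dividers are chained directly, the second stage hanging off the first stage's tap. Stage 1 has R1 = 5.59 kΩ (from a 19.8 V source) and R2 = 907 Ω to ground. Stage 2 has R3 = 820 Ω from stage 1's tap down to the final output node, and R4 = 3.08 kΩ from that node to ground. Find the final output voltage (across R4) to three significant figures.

V_out ≈ 1.82 V

Stage 2 presents R3+R4 = 3900 Ω as a load on stage 1's tap.
Stage 1's lower leg becomes R2‖(R3+R4) = 735.9 Ω, so V_mid = 19.8 × 735.9/6326 = 2.303 V.
Stage 2 is itself unloaded: V_out = V_mid × R4/(R3+R4) = 2.303 × 3080/3900 = 1.82 V.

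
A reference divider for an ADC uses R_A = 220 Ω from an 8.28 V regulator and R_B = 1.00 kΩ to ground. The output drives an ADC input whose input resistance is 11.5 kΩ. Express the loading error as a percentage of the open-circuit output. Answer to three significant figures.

1.54 %

The divider's output (Thévenin) resistance is R_A‖R_B = 180.3 Ω.
Fractional drop under load = R_th/(R_th + R_L) = 180.3 / (180.3 + 11500) = 0.01544.
So the output falls by 1.54 %.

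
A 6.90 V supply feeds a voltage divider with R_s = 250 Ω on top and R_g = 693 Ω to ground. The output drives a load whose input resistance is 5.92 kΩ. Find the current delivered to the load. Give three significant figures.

R_g‖R_L = 620.4 Ω; V_out = 6.90 × 620.4/870.4 = 4.918 V.
I_L = V_out / R_L = 4.918 / 5.92 kΩ = 0.831 mA.

I_L ≈ 0.831 mA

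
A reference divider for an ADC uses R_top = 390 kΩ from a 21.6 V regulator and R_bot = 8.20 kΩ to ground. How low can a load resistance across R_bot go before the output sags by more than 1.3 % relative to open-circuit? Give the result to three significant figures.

R_L(min) ≈ 610 kΩ

Output resistance R_th = R_top‖R_bot = (390 × 8.20)/398.2 = 8.031 kΩ.
The fractional drop is R_th/(R_th + R_L); requiring this ≤ 0.0130 gives R_L ≥ R_th(1/0.0130 − 1) = 8.031 × 75.92 = 610 kΩ.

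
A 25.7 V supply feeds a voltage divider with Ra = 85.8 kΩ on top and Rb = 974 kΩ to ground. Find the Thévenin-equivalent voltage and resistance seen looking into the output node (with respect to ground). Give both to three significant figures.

V_th = 23.6 V, R_th = 78.9 kΩ

V_th is the open-circuit tap voltage: 25.7 × 974/(85.8 + 974) = 23.6 V.
With the supply zeroed, Ra and Rb appear in parallel from the tap: R_th = Ra‖Rb = (85.8 × 974)/1060 = 78.9 kΩ.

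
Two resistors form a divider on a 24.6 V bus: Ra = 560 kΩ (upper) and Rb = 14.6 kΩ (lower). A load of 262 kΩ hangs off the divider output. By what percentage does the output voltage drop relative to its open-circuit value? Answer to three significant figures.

The divider's output (Thévenin) resistance is Ra‖Rb = 14.23 kΩ.
Fractional drop under load = R_th/(R_th + R_L) = 14.23 / (14.23 + 262) = 0.05151.
So the output falls by 5.15 %.

5.15 %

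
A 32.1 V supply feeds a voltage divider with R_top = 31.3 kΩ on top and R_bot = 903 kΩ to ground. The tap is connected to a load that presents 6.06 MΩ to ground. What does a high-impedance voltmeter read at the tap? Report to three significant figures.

The load sits in parallel with R_bot: R_bot‖R_L = (903 × 6060) / (903 + 6060) = 785.9 kΩ.
V_out = 32.1 × 785.9 / (31.3 + 785.9) = 32.1 × 785.9/817.2 = 30.9 V.
(Unloaded it would have been 31.0 V.)

V_out ≈ 30.9 V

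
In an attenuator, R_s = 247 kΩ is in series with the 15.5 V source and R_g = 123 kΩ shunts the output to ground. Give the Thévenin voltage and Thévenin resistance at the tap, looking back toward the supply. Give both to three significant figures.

V_th is the open-circuit tap voltage: 15.5 × 123/(247 + 123) = 5.15 V.
With the supply zeroed, R_s and R_g appear in parallel from the tap: R_th = R_s‖R_g = (247 × 123)/370.0 = 82.1 kΩ.

V_th = 5.15 V, R_th = 82.1 kΩ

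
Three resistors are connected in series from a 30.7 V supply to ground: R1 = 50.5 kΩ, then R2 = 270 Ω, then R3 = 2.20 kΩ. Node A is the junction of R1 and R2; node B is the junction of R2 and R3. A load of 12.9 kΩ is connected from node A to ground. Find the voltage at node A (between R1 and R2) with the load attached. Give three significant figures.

Below node A the series string R2+R3 = 2470 Ω sits in parallel with the 12900 Ω load: 2073 Ω.
V_A = 30.7 × 2073/(50500 + 2073) = 1.21 V.

V ≈ 1.21 V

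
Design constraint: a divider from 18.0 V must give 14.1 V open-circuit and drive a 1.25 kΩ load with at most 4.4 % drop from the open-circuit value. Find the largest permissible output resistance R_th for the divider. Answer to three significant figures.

R_th ≤ 57.5 Ω

Loading drop = R_th/(R_th + R_L) ≤ 0.0440, so R_th ≤ R_L · ε/(1−ε) = 1.25 kΩ × 0.0440/0.9560 = 57.5 Ω.
(Any R1, R2 with R2/(R1+R2) = 0.783 and R1‖R2 ≤ 57.5 Ω will meet the spec.)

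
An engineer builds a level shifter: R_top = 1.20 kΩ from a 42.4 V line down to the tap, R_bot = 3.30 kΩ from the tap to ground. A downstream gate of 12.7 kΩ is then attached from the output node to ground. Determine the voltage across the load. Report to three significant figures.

The load sits in parallel with R_bot: R_bot‖R_L = (3.30 × 12.7) / (3.30 + 12.7) = 2.619 kΩ.
V_out = 42.4 × 2.619 / (1.20 + 2.619) = 42.4 × 2.619/3.819 = 29.1 V.
(Unloaded it would have been 31.1 V.)

V_out ≈ 29.1 V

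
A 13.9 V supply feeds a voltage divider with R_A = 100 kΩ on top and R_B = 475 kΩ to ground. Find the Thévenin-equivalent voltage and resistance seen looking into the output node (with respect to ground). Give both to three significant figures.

V_th is the open-circuit tap voltage: 13.9 × 475/(100 + 475) = 11.5 V.
With the supply zeroed, R_A and R_B appear in parallel from the tap: R_th = R_A‖R_B = (100 × 475)/575.0 = 82.6 kΩ.

V_th = 11.5 V, R_th = 82.6 kΩ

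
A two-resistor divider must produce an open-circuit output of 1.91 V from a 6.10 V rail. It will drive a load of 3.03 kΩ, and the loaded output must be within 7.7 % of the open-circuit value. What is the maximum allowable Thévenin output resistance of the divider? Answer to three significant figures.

R_th ≤ 253 Ω

Loading drop = R_th/(R_th + R_L) ≤ 0.0770, so R_th ≤ R_L · ε/(1−ε) = 3.03 kΩ × 0.0770/0.9230 = 253 Ω.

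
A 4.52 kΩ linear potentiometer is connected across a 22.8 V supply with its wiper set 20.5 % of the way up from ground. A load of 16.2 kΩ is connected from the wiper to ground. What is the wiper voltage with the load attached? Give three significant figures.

V ≈ 4.47 V

The wiper splits the pot into (1−α)R = 3593 Ω above and αR = 926.6 Ω below.
Lower section ‖ load = 876.5 Ω.
V_wiper = 22.8 × 876.5/(3593 + 876.5) = 4.47 V.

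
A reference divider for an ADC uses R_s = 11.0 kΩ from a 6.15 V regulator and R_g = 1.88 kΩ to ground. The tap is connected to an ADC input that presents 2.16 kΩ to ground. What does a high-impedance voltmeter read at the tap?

V_out ≈ 0.515 V

The load sits in parallel with R_g: R_g‖R_L = (1.88 × 2.16) / (1.88 + 2.16) = 1.005 kΩ.
V_out = 6.15 × 1.005 / (11.0 + 1.005) = 6.15 × 1.005/12.01 = 0.515 V.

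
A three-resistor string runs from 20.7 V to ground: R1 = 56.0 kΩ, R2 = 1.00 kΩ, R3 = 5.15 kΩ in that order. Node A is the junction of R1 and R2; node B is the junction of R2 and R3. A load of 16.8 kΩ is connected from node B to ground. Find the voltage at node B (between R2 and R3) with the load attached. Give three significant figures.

V ≈ 1.34 V

At node B, R3 is in parallel with the load: R3‖R_L = 3.942 kΩ.
Below node A the resistance is R2 + (R3‖R_L) = 4.942 kΩ, so V_A = 20.7 × 4.942/60.94 = 1.679 V.
Then V_B = V_A × (R3‖R_L)/(R2 + R3‖R_L) = 1.679 × 3.942/4.942 = 1.34 V.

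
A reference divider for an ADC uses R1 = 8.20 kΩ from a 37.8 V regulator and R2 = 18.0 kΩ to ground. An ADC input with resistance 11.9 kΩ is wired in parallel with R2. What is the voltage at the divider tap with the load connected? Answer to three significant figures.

V_out ≈ 17.6 V

The load sits in parallel with R2: R2‖R_L = (18.0 × 11.9) / (18.0 + 11.9) = 7.164 kΩ.
V_out = 37.8 × 7.164 / (8.20 + 7.164) = 37.8 × 7.164/15.36 = 17.6 V.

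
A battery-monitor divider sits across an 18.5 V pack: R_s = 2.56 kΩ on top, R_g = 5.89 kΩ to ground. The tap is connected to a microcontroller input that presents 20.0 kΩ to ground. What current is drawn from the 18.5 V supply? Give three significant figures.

R_g‖R_L = 4.550 kΩ, so the source sees R_s + R_g‖R_L = 7.110 kΩ.
I = 18.5 V / 7.110 kΩ = 2.60 mA.

I ≈ 2.60 mA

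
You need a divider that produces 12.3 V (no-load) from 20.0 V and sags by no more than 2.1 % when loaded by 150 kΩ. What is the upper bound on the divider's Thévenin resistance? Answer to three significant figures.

R_th ≤ 3.22 kΩ

Loading drop = R_th/(R_th + R_L) ≤ 0.0210, so R_th ≤ R_L · ε/(1−ε) = 150 kΩ × 0.0210/0.9790 = 3.22 kΩ.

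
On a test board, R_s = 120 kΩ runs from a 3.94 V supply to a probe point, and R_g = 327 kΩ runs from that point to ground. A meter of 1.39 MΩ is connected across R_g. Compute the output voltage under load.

V_out ≈ 2.71 V

The load sits in parallel with R_g: R_g‖R_L = (327 × 1390) / (327 + 1390) = 264.7 kΩ.
V_out = 3.94 × 264.7 / (120 + 264.7) = 3.94 × 264.7/384.7 = 2.71 V.
(Unloaded it would have been 2.88 V.)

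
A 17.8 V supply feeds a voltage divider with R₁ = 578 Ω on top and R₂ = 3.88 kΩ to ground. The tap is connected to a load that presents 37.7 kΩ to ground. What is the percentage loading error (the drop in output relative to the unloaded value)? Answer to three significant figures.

The divider's output (Thévenin) resistance is R₁‖R₂ = 503.1 Ω.
Fractional drop under load = R_th/(R_th + R_L) = 503.1 / (503.1 + 37700) = 0.01317.
So the output falls by 1.32 %.

1.32 %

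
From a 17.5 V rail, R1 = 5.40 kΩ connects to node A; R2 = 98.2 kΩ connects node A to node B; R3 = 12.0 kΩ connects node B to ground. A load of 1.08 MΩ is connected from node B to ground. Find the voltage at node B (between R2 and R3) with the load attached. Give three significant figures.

V ≈ 1.80 V

At node B, R3 is in parallel with the load: R3‖R_L = 11.87 kΩ.
Below node A the resistance is R2 + (R3‖R_L) = 110.1 kΩ, so V_A = 17.5 × 110.1/115.5 = 16.68 V.
Then V_B = V_A × (R3‖R_L)/(R2 + R3‖R_L) = 16.68 × 11.87/110.1 = 1.80 V.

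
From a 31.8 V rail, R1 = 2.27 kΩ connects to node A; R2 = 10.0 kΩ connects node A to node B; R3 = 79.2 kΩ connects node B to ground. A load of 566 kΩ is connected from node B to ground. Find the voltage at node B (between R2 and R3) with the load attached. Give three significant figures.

V ≈ 27.0 V

At node B, R3 is in parallel with the load: R3‖R_L = 69.48 kΩ.
Below node A the resistance is R2 + (R3‖R_L) = 79.48 kΩ, so V_A = 31.8 × 79.48/81.75 = 30.92 V.
Then V_B = V_A × (R3‖R_L)/(R2 + R3‖R_L) = 30.92 × 69.48/79.48 = 27.0 V.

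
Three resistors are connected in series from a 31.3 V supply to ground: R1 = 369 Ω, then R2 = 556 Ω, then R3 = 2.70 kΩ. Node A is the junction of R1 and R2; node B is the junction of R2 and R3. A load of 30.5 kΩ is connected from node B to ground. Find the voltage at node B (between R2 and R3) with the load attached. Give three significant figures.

V ≈ 22.8 V

At node B, R3 is in parallel with the load: R3‖R_L = 2480 Ω.
Below node A the resistance is R2 + (R3‖R_L) = 3036 Ω, so V_A = 31.3 × 3036/3405 = 27.91 V.
Then V_B = V_A × (R3‖R_L)/(R2 + R3‖R_L) = 27.91 × 2480/3036 = 22.8 V.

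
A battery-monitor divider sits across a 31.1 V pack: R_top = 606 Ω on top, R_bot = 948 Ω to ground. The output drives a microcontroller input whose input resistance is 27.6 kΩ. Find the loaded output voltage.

The load sits in parallel with R_bot: R_bot‖R_L = (948 × 27600) / (948 + 27600) = 916.5 Ω.
V_out = 31.1 × 916.5 / (606 + 916.5) = 31.1 × 916.5/1523 = 18.7 V.

V_out ≈ 18.7 V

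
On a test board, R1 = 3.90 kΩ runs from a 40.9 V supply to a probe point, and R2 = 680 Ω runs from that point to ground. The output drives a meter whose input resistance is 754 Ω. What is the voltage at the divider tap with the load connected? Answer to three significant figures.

The load sits in parallel with R2: R2‖R_L = (680 × 754) / (680 + 754) = 357.5 Ω.
V_out = 40.9 × 357.5 / (3900 + 357.5) = 40.9 × 357.5/4258 = 3.43 V.

V_out ≈ 3.43 V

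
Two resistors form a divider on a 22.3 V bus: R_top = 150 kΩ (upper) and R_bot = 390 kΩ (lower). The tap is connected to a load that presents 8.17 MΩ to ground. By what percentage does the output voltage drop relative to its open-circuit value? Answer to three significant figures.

1.31 %

The divider's output (Thévenin) resistance is R_top‖R_bot = 108.3 kΩ.
Fractional drop under load = R_th/(R_th + R_L) = 108.3 / (108.3 + 8170) = 0.01309.
So the output falls by 1.31 %.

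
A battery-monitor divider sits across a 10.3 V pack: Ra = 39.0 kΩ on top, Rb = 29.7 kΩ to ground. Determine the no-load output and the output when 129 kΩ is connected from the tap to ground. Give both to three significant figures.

Unloaded: 4.45 V; loaded: 3.94 V

Open-circuit: V = 10.3 × 29.7/(39.0 + 29.7) = 4.45 V.
With the load, Rb becomes Rb‖R_L = 24.14 kΩ, so V = 10.3 × 24.14/63.14 = 3.94 V.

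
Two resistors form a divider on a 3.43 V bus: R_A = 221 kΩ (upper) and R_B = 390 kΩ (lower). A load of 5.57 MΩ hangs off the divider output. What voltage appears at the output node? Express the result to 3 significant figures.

V_out ≈ 2.14 V

The load sits in parallel with R_B: R_B‖R_L = (390 × 5570) / (390 + 5570) = 364.5 kΩ.
V_out = 3.43 × 364.5 / (221 + 364.5) = 3.43 × 364.5/585.5 = 2.14 V.
(Unloaded it would have been 2.19 V.)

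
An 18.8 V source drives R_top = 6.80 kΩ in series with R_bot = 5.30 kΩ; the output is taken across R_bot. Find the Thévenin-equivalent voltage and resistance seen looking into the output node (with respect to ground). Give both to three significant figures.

V_th = 8.23 V, R_th = 2.98 kΩ

V_th is the open-circuit tap voltage: 18.8 × 5.30/(6.80 + 5.30) = 8.23 V.
With the supply zeroed, R_top and R_bot appear in parallel from the tap: R_th = R_top‖R_bot = (6.80 × 5.30)/12.10 = 2.98 kΩ.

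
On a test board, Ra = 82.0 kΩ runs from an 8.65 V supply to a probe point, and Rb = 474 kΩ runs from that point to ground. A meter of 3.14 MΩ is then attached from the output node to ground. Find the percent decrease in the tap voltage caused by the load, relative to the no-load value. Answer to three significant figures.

2.18 %

The divider's output (Thévenin) resistance is Ra‖Rb = 69.91 kΩ.
Fractional drop under load = R_th/(R_th + R_L) = 69.91 / (69.91 + 3140) = 0.02178.
So the output falls by 2.18 %.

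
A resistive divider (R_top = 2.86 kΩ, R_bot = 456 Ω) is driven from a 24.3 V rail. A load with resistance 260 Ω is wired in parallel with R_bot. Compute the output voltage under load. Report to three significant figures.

The load sits in parallel with R_bot: R_bot‖R_L = (456 × 260) / (456 + 260) = 165.6 Ω.
V_out = 24.3 × 165.6 / (2860 + 165.6) = 24.3 × 165.6/3026 = 1.33 V.

V_out ≈ 1.33 V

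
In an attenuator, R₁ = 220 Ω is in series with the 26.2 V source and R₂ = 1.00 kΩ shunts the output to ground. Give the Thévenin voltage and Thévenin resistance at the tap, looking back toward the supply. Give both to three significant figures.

V_th is the open-circuit tap voltage: 26.2 × 1000/(220 + 1000) = 21.5 V.
With the supply zeroed, R₁ and R₂ appear in parallel from the tap: R_th = R₁‖R₂ = (220 × 1000)/1220 = 180 Ω.

V_th = 21.5 V, R_th = 180 Ω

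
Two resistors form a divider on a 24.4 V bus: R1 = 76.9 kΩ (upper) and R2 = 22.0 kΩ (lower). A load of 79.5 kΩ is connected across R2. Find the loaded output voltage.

The load sits in parallel with R2: R2‖R_L = (22.0 × 79.5) / (22.0 + 79.5) = 17.23 kΩ.
V_out = 24.4 × 17.23 / (76.9 + 17.23) = 24.4 × 17.23/94.13 = 4.47 V.
(Unloaded it would have been 5.43 V.)

V_out ≈ 4.47 V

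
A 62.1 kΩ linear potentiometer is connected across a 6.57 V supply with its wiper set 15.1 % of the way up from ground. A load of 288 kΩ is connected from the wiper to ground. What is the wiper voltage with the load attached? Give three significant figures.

V ≈ 0.965 V

The wiper splits the pot into (1−α)R = 52.72 kΩ above and αR = 9.377 kΩ below.
Lower section ‖ load = 9.081 kΩ.
V_wiper = 6.57 × 9.081/(52.72 + 9.081) = 0.965 V.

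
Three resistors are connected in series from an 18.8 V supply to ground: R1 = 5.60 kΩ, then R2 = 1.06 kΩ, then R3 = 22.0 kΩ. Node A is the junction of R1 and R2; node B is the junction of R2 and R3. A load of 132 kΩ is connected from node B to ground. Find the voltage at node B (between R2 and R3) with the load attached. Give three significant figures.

At node B, R3 is in parallel with the load: R3‖R_L = 18.86 kΩ.
Below node A the resistance is R2 + (R3‖R_L) = 19.92 kΩ, so V_A = 18.8 × 19.92/25.52 = 14.67 V.
Then V_B = V_A × (R3‖R_L)/(R2 + R3‖R_L) = 14.67 × 18.86/19.92 = 13.9 V.

V ≈ 13.9 V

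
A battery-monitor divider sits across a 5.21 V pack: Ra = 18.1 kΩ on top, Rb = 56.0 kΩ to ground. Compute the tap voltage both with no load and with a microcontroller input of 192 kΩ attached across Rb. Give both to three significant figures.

Open-circuit: V = 5.21 × 56.0/(18.1 + 56.0) = 3.94 V.
With the load, Rb becomes Rb‖R_L = 43.35 kΩ, so V = 5.21 × 43.35/61.45 = 3.68 V.

Unloaded: 3.94 V; loaded: 3.68 V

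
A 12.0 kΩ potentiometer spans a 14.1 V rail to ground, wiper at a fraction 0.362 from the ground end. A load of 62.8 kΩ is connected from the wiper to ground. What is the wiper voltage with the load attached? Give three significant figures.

V ≈ 4.89 V

The wiper splits the pot into (1−α)R = 7.656 kΩ above and αR = 4.344 kΩ below.
Lower section ‖ load = 4.063 kΩ.
V_wiper = 14.1 × 4.063/(7.656 + 4.063) = 4.89 V.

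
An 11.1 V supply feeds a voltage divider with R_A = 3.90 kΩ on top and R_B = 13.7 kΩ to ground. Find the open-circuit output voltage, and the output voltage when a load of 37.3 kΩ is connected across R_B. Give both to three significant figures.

Unloaded: 8.64 V; loaded: 7.99 V

Open-circuit: V = 11.1 × 13.7/(3.90 + 13.7) = 8.64 V.
With the load, R_B becomes R_B‖R_L = 10.02 kΩ, so V = 11.1 × 10.02/13.92 = 7.99 V.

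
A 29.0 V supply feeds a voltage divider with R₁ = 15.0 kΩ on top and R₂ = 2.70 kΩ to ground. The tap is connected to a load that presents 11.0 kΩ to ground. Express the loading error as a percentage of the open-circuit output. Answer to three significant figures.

17.2 %

The divider's output (Thévenin) resistance is R₁‖R₂ = 2.288 kΩ.
Fractional drop under load = R_th/(R_th + R_L) = 2.288 / (2.288 + 11.0) = 0.1722.
So the output falls by 17.2 %.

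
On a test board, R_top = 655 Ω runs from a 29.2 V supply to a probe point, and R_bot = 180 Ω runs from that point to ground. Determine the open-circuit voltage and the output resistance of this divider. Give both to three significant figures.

V_th = 6.29 V, R_th = 141 Ω

V_th is the open-circuit tap voltage: 29.2 × 180/(655 + 180) = 6.29 V.
With the supply zeroed, R_top and R_bot appear in parallel from the tap: R_th = R_top‖R_bot = (655 × 180)/835.0 = 141 Ω.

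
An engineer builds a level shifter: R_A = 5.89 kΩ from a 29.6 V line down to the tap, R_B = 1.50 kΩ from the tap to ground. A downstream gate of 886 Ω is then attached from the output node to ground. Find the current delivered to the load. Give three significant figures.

R_B‖R_L = 557.0 Ω; V_out = 29.6 × 557.0/6447 = 2.557 V.
I_L = V_out / R_L = 2.557 / 886 Ω = 2.89 mA.

I_L ≈ 2.89 mA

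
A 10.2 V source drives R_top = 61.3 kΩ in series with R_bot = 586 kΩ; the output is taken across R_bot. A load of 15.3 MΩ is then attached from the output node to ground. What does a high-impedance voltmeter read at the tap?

The load sits in parallel with R_bot: R_bot‖R_L = (586 × 15300) / (586 + 15300) = 564.4 kΩ.
V_out = 10.2 × 564.4 / (61.3 + 564.4) = 10.2 × 564.4/625.7 = 9.20 V.

V_out ≈ 9.20 V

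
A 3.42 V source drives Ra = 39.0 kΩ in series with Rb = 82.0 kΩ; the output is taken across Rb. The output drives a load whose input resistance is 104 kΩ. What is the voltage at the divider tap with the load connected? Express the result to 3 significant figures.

The load sits in parallel with Rb: Rb‖R_L = (82.0 × 104) / (82.0 + 104) = 45.85 kΩ.
V_out = 3.42 × 45.85 / (39.0 + 45.85) = 3.42 × 45.85/84.85 = 1.85 V.
(Unloaded it would have been 2.32 V.)

V_out ≈ 1.85 V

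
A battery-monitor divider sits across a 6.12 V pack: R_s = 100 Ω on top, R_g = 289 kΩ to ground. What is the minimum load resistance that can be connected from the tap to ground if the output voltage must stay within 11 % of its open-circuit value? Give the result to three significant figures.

R_L(min) ≈ 809 Ω

Output resistance R_th = R_s‖R_g = (100 × 289000)/289100 = 99.97 Ω.
The fractional drop is R_th/(R_th + R_L); requiring this ≤ 0.110 gives R_L ≥ R_th(1/0.110 − 1) = 99.97 × 8.091 = 809 Ω.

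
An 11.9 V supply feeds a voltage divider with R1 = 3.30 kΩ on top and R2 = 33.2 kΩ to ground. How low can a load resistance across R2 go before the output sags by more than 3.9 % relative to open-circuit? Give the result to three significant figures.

R_L(min) ≈ 74.0 kΩ

Output resistance R_th = R1‖R2 = (3.30 × 33.2)/36.50 = 3.002 kΩ.
The fractional drop is R_th/(R_th + R_L); requiring this ≤ 0.0390 gives R_L ≥ R_th(1/0.0390 − 1) = 3.002 × 24.64 = 74.0 kΩ.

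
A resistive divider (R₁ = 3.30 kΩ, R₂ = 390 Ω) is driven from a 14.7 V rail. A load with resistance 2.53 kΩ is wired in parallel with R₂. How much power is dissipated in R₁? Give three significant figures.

P ≈ 53.9 mW

Total resistance from the source is R₁ + (R₂‖R_L) = 3638 Ω, so I = 14.7/3638 Ω = 4.041 mA.
P = I²·R₁ = (4.041 mA)² × 3.30 kΩ = 53.9 mW.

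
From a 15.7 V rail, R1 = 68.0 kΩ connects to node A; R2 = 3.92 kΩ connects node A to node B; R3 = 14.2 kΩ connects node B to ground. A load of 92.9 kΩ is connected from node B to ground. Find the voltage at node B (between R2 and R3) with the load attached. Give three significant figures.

V ≈ 2.30 V

At node B, R3 is in parallel with the load: R3‖R_L = 12.32 kΩ.
Below node A the resistance is R2 + (R3‖R_L) = 16.24 kΩ, so V_A = 15.7 × 16.24/84.24 = 3.026 V.
Then V_B = V_A × (R3‖R_L)/(R2 + R3‖R_L) = 3.026 × 12.32/16.24 = 2.30 V.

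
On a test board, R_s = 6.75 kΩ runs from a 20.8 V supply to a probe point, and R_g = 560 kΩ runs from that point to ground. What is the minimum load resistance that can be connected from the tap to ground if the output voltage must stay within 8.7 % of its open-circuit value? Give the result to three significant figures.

R_L(min) ≈ 70.0 kΩ

Output resistance R_th = R_s‖R_g = (6.75 × 560)/566.8 = 6.670 kΩ.
The fractional drop is R_th/(R_th + R_L); requiring this ≤ 0.0870 gives R_L ≥ R_th(1/0.0870 − 1) = 6.670 × 10.49 = 70.0 kΩ.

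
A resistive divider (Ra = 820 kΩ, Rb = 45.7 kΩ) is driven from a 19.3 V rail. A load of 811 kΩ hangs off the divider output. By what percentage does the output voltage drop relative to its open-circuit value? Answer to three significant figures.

5.07 %

The divider's output (Thévenin) resistance is Ra‖Rb = 43.29 kΩ.
Fractional drop under load = R_th/(R_th + R_L) = 43.29 / (43.29 + 811) = 0.05067.
So the output falls by 5.07 %.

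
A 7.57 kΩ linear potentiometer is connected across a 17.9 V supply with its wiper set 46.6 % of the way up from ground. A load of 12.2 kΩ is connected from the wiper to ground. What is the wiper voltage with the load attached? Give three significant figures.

V ≈ 7.23 V

The wiper splits the pot into (1−α)R = 4.042 kΩ above and αR = 3.528 kΩ below.
Lower section ‖ load = 2.736 kΩ.
V_wiper = 17.9 × 2.736/(4.042 + 2.736) = 7.23 V.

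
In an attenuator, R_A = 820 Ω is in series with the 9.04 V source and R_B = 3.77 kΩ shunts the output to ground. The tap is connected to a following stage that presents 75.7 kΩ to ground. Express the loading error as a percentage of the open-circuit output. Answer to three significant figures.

0.882 %

The divider's output (Thévenin) resistance is R_A‖R_B = 673.5 Ω.
Fractional drop under load = R_th/(R_th + R_L) = 673.5 / (673.5 + 75700) = 0.008819.
So the output falls by 0.882 %.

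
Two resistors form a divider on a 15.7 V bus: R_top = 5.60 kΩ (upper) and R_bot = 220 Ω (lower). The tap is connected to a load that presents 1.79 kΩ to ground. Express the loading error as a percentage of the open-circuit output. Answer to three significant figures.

10.6 %

Unloaded V = 15.7 × 220/5820 = 0.59347 V.
Loaded: R_bot‖R_L = 195.9 Ω, giving V = 15.7 × 195.9/5796 = 0.53071 V.
Drop = (0.59347 − 0.53071) / 0.59347 = 10.6 %.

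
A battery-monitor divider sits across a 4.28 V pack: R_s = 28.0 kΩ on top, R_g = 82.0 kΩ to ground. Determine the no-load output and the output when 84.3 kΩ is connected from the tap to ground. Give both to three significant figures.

Open-circuit: V = 4.28 × 82.0/(28.0 + 82.0) = 3.19 V.
With the load, R_g becomes R_g‖R_L = 41.57 kΩ, so V = 4.28 × 41.57/69.57 = 2.56 V.

Unloaded: 3.19 V; loaded: 2.56 V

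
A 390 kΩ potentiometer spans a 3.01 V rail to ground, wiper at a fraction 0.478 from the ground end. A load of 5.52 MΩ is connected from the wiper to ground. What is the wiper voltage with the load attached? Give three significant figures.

The wiper splits the pot into (1−α)R = 203.6 kΩ above and αR = 186.4 kΩ below.
Lower section ‖ load = 180.3 kΩ.
V_wiper = 3.01 × 180.3/(203.6 + 180.3) = 1.41 V.

V ≈ 1.41 V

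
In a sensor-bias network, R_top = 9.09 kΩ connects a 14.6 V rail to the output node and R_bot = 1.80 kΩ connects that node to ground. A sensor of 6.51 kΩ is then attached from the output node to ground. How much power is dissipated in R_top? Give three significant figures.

P ≈ 17.6 mW

Total resistance from the source is R_top + (R_bot‖R_L) = 10.50 kΩ, so I = 14.6/10.50 kΩ = 1.390 mA.
P = I²·R_top = (1.390 mA)² × 9.09 kΩ = 17.6 mW.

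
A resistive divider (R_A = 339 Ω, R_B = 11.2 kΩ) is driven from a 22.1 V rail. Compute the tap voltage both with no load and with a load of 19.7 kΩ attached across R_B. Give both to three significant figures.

Open-circuit: V = 22.1 × 11200/(339 + 11200) = 21.5 V.
With the load, R_B becomes R_B‖R_L = 7140 Ω, so V = 22.1 × 7140/7479 = 21.1 V.

Unloaded: 21.5 V; loaded: 21.1 V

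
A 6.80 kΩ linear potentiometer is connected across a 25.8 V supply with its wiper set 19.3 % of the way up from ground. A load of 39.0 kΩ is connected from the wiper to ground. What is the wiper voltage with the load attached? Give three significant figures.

V ≈ 4.85 V

The wiper splits the pot into (1−α)R = 5.488 kΩ above and αR = 1.312 kΩ below.
Lower section ‖ load = 1.270 kΩ.
V_wiper = 25.8 × 1.270/(5.488 + 1.270) = 4.85 V.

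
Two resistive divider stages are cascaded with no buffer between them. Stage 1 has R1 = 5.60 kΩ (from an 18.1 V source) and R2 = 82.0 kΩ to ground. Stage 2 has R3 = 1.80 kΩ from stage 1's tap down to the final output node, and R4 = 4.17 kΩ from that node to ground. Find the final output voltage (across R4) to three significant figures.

V_out ≈ 6.30 V

Stage 2 presents R3+R4 = 5.970 kΩ as a load on stage 1's tap.
Stage 1's lower leg becomes R2‖(R3+R4) = 5.565 kΩ, so V_mid = 18.1 × 5.565/11.16 = 9.022 V.
Stage 2 is itself unloaded: V_out = V_mid × R4/(R3+R4) = 9.022 × 4.17/5.970 = 6.30 V.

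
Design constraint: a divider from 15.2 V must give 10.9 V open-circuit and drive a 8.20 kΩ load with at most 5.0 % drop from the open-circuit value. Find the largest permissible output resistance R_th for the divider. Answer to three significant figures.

Loading drop = R_th/(R_th + R_L) ≤ 0.0500, so R_th ≤ R_L · ε/(1−ε) = 8.20 kΩ × 0.0500/0.9500 = 432 Ω.

R_th ≤ 432 Ω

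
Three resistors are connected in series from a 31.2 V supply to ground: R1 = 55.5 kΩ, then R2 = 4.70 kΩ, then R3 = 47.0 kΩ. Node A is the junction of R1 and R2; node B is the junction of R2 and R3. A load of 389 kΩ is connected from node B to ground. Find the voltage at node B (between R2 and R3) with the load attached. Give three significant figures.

At node B, R3 is in parallel with the load: R3‖R_L = 41.93 kΩ.
Below node A the resistance is R2 + (R3‖R_L) = 46.63 kΩ, so V_A = 31.2 × 46.63/102.1 = 14.25 V.
Then V_B = V_A × (R3‖R_L)/(R2 + R3‖R_L) = 14.25 × 41.93/46.63 = 12.8 V.

V ≈ 12.8 V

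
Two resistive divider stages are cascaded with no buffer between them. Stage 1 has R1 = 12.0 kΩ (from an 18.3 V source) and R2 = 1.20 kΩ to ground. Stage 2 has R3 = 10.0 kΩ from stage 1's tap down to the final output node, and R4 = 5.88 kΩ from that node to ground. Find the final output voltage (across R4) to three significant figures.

V_out ≈ 0.576 V

Stage 2 presents R3+R4 = 15.88 kΩ as a load on stage 1's tap.
Stage 1's lower leg becomes R2‖(R3+R4) = 1.116 kΩ, so V_mid = 18.3 × 1.116/13.12 = 1.557 V.
Stage 2 is itself unloaded: V_out = V_mid × R4/(R3+R4) = 1.557 × 5.88/15.88 = 0.576 V.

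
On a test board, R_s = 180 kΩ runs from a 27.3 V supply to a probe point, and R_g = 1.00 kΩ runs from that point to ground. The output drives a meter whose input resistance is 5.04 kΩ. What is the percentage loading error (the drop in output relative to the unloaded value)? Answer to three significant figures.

Unloaded V = 27.3 × 1.00/181.0 = 0.1508 V.
Loaded: R_g‖R_L = 0.8344 kΩ, giving V = 27.3 × 0.8344/180.8 = 0.1260 V.
Drop = (0.1508 − 0.1260) / 0.1508 = 16.5 %.

16.5 %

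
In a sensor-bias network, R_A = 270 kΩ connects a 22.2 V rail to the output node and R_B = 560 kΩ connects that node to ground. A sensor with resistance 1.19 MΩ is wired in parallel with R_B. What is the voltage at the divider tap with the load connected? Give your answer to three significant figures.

V_out ≈ 13.0 V

The load sits in parallel with R_B: R_B‖R_L = (560 × 1190) / (560 + 1190) = 380.8 kΩ.
V_out = 22.2 × 380.8 / (270 + 380.8) = 22.2 × 380.8/650.8 = 13.0 V.
(Unloaded it would have been 15.0 V.)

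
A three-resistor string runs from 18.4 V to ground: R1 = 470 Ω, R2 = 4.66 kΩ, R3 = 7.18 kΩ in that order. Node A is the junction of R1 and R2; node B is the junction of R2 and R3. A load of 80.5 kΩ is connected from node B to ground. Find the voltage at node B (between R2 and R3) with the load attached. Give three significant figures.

At node B, R3 is in parallel with the load: R3‖R_L = 6592 Ω.
Below node A the resistance is R2 + (R3‖R_L) = 11250 Ω, so V_A = 18.4 × 11250/11720 = 17.66 V.
Then V_B = V_A × (R3‖R_L)/(R2 + R3‖R_L) = 17.66 × 6592/11250 = 10.3 V.

V ≈ 10.3 V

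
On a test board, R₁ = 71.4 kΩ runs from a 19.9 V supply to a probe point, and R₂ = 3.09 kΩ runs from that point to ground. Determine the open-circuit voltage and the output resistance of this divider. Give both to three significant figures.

V_th is the open-circuit tap voltage: 19.9 × 3.09/(71.4 + 3.09) = 0.825 V.
With the supply zeroed, R₁ and R₂ appear in parallel from the tap: R_th = R₁‖R₂ = (71.4 × 3.09)/74.49 = 2.96 kΩ.

V_th = 0.825 V, R_th = 2.96 kΩ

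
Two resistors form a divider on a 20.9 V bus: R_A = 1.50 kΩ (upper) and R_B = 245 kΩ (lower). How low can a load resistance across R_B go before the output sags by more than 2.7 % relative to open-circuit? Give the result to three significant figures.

R_L(min) ≈ 53.7 kΩ

Output resistance R_th = R_A‖R_B = (1.50 × 245)/246.5 = 1.491 kΩ.
The fractional drop is R_th/(R_th + R_L); requiring this ≤ 0.0270 gives R_L ≥ R_th(1/0.0270 − 1) = 1.491 × 36.04 = 53.7 kΩ.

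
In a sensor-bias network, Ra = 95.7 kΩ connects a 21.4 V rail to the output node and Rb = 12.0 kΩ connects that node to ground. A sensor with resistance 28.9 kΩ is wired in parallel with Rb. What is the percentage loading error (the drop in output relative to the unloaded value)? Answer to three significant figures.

27.0 %

The divider's output (Thévenin) resistance is Ra‖Rb = 10.66 kΩ.
Fractional drop under load = R_th/(R_th + R_L) = 10.66 / (10.66 + 28.9) = 0.2695.
So the output falls by 27.0 %.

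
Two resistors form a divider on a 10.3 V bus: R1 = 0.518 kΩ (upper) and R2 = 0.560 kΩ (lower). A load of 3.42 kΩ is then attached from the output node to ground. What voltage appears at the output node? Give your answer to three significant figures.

The load sits in parallel with R2: R2‖R_L = (560 × 3420) / (560 + 3420) = 481.2 Ω.
V_out = 10.3 × 481.2 / (518 + 481.2) = 10.3 × 481.2/999.2 = 4.96 V.

V_out ≈ 4.96 V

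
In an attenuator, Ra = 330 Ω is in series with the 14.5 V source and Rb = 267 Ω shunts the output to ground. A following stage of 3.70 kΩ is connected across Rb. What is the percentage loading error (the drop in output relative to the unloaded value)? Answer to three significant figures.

The divider's output (Thévenin) resistance is Ra‖Rb = 147.6 Ω.
Fractional drop under load = R_th/(R_th + R_L) = 147.6 / (147.6 + 3700) = 0.03836.
So the output falls by 3.84 %.

3.84 %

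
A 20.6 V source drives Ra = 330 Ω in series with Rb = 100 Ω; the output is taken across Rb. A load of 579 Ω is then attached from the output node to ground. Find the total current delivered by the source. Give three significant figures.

I ≈ 49.6 mA

Rb‖R_L = 85.27 Ω, so the source sees Ra + Rb‖R_L = 415.3 Ω.
I = 20.6 V / 415.3 Ω = 49.6 mA.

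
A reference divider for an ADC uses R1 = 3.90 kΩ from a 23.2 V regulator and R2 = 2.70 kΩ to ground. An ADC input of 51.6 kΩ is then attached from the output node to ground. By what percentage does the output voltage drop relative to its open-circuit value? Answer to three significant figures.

3.00 %

The divider's output (Thévenin) resistance is R1‖R2 = 1.595 kΩ.
Fractional drop under load = R_th/(R_th + R_L) = 1.595 / (1.595 + 51.6) = 0.02999.
So the output falls by 3.00 %.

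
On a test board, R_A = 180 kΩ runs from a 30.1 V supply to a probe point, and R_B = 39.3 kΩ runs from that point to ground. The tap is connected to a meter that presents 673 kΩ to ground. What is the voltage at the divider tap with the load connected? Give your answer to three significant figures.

The load sits in parallel with R_B: R_B‖R_L = (39.3 × 673) / (39.3 + 673) = 37.13 kΩ.
V_out = 30.1 × 37.13 / (180 + 37.13) = 30.1 × 37.13/217.1 = 5.15 V.
(Unloaded it would have been 5.39 V.)

V_out ≈ 5.15 V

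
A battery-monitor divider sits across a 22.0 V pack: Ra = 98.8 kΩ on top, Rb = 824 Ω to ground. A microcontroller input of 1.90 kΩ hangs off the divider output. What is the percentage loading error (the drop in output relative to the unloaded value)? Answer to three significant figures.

Unloaded V = 22.0 × 824/99620 = 0.1820 V.
Loaded: Rb‖R_L = 574.7 Ω, giving V = 22.0 × 574.7/99370 = 0.1272 V.
Drop = (0.1820 − 0.1272) / 0.1820 = 30.1 %.

30.1 %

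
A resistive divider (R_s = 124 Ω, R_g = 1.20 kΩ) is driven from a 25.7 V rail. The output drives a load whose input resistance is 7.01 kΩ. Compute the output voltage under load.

The load sits in parallel with R_g: R_g‖R_L = (1200 × 7010) / (1200 + 7010) = 1025 Ω.
V_out = 25.7 × 1025 / (124 + 1025) = 25.7 × 1025/1149 = 22.9 V.
(Unloaded it would have been 23.3 V.)

V_out ≈ 22.9 V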